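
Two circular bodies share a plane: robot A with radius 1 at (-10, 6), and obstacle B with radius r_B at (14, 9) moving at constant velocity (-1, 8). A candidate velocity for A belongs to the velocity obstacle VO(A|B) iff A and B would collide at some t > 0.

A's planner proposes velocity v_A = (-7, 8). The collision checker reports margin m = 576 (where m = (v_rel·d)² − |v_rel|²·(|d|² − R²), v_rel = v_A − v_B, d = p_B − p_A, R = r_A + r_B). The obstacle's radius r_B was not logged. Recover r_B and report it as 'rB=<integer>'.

m = 576
d = (24, 3);  v_rel = (-6, 0),  |v_rel|² = 36
v_rel×d = (-6)·(3) − (0)·(24) = -18
since m = R²·36 − (-18)²:  R² = (324 + 576) / 36 = 25
R = √25 = 5  ⇒  r_B = 5 − 1 = 4

rB=4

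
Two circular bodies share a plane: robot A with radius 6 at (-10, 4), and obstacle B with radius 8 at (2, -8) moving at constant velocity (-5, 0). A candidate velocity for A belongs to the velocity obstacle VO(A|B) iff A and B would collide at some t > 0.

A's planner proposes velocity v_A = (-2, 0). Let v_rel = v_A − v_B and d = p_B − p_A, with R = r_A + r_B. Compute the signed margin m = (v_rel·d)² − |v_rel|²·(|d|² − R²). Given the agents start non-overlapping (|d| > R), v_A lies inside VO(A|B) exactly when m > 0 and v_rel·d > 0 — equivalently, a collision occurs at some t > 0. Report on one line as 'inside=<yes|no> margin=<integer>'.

d = (12, -12),  |d|² = 288;  R = 6+8 = 14,  c = 288−14² = 92
v_rel = (3, 0),  |v_rel|² = 9;  v_rel·d = (3)·(12) + (0)·(-12) = 36
9·t² − 72·t + 92 = 0  ⇒  m = 36² − 9·92 = 468
m = 468 > 0,  v_rel·d = 36 > 0  ⇒  inside

inside=yes margin=468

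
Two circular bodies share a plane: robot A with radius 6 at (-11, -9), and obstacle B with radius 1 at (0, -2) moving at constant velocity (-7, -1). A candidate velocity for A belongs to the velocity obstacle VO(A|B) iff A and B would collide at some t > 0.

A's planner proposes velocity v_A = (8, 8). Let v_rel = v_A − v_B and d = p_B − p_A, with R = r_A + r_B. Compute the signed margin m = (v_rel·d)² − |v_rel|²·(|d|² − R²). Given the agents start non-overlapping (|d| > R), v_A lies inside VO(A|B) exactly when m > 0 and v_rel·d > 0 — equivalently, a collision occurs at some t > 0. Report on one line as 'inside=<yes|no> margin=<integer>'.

d = (11, 7),  |d|² = 170;  R = 6+1 = 7,  c = 170−7² = 121
v_rel = (15, 9),  |v_rel|² = 306;  v_rel·d = (15)·(11) + (9)·(7) = 228
306·t² − 456·t + 121 = 0  ⇒  m = 228² − 306·121 = 14958
m = 14958 > 0,  v_rel·d = 228 > 0  ⇒  inside

inside=yes margin=14958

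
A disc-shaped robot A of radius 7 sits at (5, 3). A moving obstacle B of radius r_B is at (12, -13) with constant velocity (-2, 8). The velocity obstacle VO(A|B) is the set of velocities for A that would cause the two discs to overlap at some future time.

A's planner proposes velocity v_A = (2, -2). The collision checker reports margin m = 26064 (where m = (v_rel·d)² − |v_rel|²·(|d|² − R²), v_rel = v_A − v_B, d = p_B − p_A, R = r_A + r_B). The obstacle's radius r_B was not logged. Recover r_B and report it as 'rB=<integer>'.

m = 26064
d = (7, -16);  v_rel = (4, -10),  |v_rel|² = 116
v_rel×d = (4)·(-16) − (-10)·(7) = 6
since m = R²·116 − 6²:  R² = (36 + 26064) / 116 = 225
R = √225 = 15  ⇒  r_B = 15 − 7 = 8

rB=8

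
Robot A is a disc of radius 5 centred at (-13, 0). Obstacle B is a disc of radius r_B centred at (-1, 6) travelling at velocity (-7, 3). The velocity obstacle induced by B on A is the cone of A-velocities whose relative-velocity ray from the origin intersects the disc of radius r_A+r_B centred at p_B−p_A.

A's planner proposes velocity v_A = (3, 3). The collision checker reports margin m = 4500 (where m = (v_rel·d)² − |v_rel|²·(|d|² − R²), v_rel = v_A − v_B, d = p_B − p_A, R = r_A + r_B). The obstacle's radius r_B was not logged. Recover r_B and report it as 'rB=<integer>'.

m = 4500
d = (12, 6);  v_rel = (10, 0),  |v_rel|² = 100
v_rel×d = (10)·(6) − (0)·(12) = 60
since m = R²·100 − 60²:  R² = (3600 + 4500) / 100 = 81
R = √81 = 9  ⇒  r_B = 9 − 5 = 4

rB=4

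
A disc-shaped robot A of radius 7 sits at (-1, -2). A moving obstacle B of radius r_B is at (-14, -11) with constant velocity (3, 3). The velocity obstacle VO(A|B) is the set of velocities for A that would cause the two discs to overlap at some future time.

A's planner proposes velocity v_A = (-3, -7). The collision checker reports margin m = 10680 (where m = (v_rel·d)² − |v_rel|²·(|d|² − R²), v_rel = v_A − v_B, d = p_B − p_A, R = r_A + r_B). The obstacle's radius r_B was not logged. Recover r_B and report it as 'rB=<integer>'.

m = 10680
d = (-13, -9);  v_rel = (-6, -10),  |v_rel|² = 136
v_rel×d = (-6)·(-9) − (-10)·(-13) = -76
since m = R²·136 − (-76)²:  R² = (5776 + 10680) / 136 = 121
R = √121 = 11  ⇒  r_B = 11 − 7 = 4

rB=4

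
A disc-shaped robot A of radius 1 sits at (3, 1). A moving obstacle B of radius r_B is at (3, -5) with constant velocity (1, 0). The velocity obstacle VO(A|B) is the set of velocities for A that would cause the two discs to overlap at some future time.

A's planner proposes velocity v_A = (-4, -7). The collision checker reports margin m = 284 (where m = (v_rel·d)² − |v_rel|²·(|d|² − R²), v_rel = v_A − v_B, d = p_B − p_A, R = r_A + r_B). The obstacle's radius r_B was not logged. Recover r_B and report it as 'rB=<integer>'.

m = 284
d = (0, -6);  v_rel = (-5, -7),  |v_rel|² = 74
v_rel×d = (-5)·(-6) − (-7)·(0) = 30
since m = R²·74 − 30²:  R² = (900 + 284) / 74 = 16
R = √16 = 4  ⇒  r_B = 4 − 1 = 3

rB=3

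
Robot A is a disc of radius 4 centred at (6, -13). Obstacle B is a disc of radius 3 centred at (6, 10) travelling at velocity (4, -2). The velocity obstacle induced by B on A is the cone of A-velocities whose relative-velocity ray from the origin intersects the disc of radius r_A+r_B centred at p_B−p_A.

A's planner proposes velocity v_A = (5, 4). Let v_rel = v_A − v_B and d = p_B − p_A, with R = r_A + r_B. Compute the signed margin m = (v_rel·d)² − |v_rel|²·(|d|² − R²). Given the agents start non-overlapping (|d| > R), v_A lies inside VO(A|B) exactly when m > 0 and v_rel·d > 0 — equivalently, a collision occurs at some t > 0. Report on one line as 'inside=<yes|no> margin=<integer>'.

d = (0, 23),  |d|² = 529;  R = 4+3 = 7,  c = 529−7² = 480
v_rel = (1, 6),  |v_rel|² = 37;  v_rel·d = (1)·(0) + (6)·(23) = 138
37·t² − 276·t + 480 = 0  ⇒  m = 138² − 37·480 = 1284
m = 1284 > 0,  v_rel·d = 138 > 0  ⇒  inside

inside=yes margin=1284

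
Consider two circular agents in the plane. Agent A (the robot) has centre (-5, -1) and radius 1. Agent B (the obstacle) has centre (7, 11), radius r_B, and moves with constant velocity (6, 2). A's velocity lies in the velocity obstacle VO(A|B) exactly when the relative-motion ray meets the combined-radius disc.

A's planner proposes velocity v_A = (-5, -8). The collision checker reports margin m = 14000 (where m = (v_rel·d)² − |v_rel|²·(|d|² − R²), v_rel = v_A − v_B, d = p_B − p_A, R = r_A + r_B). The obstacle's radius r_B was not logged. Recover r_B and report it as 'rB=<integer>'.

m = 14000
d = (12, 12);  v_rel = (-11, -10),  |v_rel|² = 221
v_rel×d = (-11)·(12) − (-10)·(12) = -12
since m = R²·221 − (-12)²:  R² = (144 + 14000) / 221 = 64
R = √64 = 8  ⇒  r_B = 8 − 1 = 7

rB=7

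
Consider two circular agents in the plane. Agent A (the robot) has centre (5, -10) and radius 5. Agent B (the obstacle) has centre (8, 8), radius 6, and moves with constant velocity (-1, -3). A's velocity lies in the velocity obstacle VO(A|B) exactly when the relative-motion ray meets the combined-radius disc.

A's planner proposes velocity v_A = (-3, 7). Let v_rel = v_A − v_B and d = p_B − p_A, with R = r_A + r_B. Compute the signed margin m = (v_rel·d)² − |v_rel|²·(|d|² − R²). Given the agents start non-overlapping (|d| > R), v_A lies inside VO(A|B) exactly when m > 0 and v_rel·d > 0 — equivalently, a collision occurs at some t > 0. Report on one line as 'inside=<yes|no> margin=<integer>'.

d = (3, 18),  |d|² = 333;  R = 5+6 = 11,  c = 333−11² = 212
v_rel = (-2, 10),  |v_rel|² = 104;  v_rel·d = (-2)·(3) + (10)·(18) = 174
104·t² − 348·t + 212 = 0  ⇒  m = 174² − 104·212 = 8228
m = 8228 > 0,  v_rel·d = 174 > 0  ⇒  inside

inside=yes margin=8228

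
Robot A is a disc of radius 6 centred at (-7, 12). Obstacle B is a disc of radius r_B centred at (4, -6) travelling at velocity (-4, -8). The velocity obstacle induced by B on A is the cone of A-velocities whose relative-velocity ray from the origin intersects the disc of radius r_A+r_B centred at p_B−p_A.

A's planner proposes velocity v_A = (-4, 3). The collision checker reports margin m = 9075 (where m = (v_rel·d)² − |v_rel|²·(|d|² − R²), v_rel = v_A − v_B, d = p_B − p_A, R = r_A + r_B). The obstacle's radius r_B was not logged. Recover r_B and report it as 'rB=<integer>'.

m = 9075
d = (11, -18);  v_rel = (0, 11),  |v_rel|² = 121
v_rel×d = (0)·(-18) − (11)·(11) = -121
since m = R²·121 − (-121)²:  R² = (14641 + 9075) / 121 = 196
R = √196 = 14  ⇒  r_B = 14 − 6 = 8

rB=8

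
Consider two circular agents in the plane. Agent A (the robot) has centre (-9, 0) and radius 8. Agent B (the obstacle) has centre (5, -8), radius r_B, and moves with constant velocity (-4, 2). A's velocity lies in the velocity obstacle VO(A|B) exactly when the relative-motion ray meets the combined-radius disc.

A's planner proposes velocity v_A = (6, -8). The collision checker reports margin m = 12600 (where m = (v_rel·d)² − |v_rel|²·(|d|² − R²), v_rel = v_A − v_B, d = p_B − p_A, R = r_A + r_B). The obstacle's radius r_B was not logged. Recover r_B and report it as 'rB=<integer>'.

m = 12600
d = (14, -8);  v_rel = (10, -10),  |v_rel|² = 200
v_rel×d = (10)·(-8) − (-10)·(14) = 60
since m = R²·200 − 60²:  R² = (3600 + 12600) / 200 = 81
R = √81 = 9  ⇒  r_B = 9 − 8 = 1

rB=1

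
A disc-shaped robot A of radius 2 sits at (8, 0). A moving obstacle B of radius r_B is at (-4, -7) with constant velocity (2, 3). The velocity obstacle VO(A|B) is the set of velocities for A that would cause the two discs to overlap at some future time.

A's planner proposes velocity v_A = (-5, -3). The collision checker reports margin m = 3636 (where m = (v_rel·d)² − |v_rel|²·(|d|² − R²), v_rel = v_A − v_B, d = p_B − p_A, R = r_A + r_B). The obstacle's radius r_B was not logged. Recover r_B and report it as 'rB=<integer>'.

m = 3636
d = (-12, -7);  v_rel = (-7, -6),  |v_rel|² = 85
v_rel×d = (-7)·(-7) − (-6)·(-12) = -23
since m = R²·85 − (-23)²:  R² = (529 + 3636) / 85 = 49
R = √49 = 7  ⇒  r_B = 7 − 2 = 5

rB=5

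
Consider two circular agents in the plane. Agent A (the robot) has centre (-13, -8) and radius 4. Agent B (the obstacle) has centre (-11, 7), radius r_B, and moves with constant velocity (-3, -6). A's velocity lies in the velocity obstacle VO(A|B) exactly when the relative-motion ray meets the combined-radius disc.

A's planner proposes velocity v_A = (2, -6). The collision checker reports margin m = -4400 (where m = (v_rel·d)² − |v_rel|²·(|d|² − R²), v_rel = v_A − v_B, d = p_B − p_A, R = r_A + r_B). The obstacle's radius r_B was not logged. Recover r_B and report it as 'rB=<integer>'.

m = -4400
d = (2, 15);  v_rel = (5, 0),  |v_rel|² = 25
v_rel×d = (5)·(15) − (0)·(2) = 75
since m = R²·25 − 75²:  R² = (5625 + -4400) / 25 = 49
R = √49 = 7  ⇒  r_B = 7 − 4 = 3

rB=3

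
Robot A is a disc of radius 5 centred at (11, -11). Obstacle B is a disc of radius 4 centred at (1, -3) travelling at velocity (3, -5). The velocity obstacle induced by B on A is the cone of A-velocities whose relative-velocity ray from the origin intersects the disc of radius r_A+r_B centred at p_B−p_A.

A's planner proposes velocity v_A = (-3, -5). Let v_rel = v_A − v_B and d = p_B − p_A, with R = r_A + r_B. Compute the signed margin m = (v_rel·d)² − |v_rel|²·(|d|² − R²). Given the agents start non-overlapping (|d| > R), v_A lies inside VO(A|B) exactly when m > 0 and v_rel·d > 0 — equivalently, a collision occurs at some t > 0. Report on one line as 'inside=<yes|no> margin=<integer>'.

d = (-10, 8),  |d|² = 164;  R = 5+4 = 9,  c = 164−9² = 83
v_rel = (-6, 0),  |v_rel|² = 36;  v_rel·d = (-6)·(-10) + (0)·(8) = 60
36·t² − 120·t + 83 = 0  ⇒  m = 60² − 36·83 = 612
m = 612 > 0,  v_rel·d = 60 > 0  ⇒  inside

inside=yes margin=612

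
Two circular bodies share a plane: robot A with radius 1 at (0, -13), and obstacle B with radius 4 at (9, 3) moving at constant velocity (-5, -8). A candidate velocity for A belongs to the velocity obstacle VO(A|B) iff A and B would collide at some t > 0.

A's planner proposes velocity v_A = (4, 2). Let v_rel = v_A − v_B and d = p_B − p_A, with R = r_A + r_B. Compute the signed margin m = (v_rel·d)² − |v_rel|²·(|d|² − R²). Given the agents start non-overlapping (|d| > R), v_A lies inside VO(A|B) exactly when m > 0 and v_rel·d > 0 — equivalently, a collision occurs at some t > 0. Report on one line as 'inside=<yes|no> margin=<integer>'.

d = (9, 16),  |d|² = 337;  R = 1+4 = 5,  c = 337−5² = 312
v_rel = (9, 10),  |v_rel|² = 181;  v_rel·d = (9)·(9) + (10)·(16) = 241
181·t² − 482·t + 312 = 0  ⇒  m = 241² − 181·312 = 1609
m = 1609 > 0,  v_rel·d = 241 > 0  ⇒  inside

inside=yes margin=1609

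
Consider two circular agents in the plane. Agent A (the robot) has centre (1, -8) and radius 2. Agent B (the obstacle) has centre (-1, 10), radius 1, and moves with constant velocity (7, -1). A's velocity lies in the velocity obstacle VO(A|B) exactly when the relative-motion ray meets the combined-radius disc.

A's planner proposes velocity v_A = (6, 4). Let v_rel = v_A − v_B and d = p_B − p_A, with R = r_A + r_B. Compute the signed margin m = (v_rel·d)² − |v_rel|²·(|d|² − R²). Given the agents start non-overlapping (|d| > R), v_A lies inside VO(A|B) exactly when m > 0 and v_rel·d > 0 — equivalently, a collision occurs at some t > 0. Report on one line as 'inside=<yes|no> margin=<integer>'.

d = (-2, 18),  |d|² = 328;  R = 2+1 = 3,  c = 328−3² = 319
v_rel = (-1, 5),  |v_rel|² = 26;  v_rel·d = (-1)·(-2) + (5)·(18) = 92
26·t² − 184·t + 319 = 0  ⇒  m = 92² − 26·319 = 170
m = 170 > 0,  v_rel·d = 92 > 0  ⇒  inside

inside=yes margin=170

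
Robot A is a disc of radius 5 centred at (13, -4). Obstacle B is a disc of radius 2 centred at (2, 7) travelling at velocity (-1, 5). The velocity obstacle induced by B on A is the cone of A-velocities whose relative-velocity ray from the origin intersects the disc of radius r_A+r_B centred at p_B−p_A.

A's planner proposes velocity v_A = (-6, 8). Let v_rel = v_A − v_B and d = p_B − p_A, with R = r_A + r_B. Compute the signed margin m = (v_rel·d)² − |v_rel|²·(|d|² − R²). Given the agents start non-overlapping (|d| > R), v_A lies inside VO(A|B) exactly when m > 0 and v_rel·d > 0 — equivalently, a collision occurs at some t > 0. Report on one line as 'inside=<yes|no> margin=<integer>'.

d = (-11, 11),  |d|² = 242;  R = 5+2 = 7,  c = 242−7² = 193
v_rel = (-5, 3),  |v_rel|² = 34;  v_rel·d = (-5)·(-11) + (3)·(11) = 88
34·t² − 176·t + 193 = 0  ⇒  m = 88² − 34·193 = 1182
m = 1182 > 0,  v_rel·d = 88 > 0  ⇒  inside

inside=yes margin=1182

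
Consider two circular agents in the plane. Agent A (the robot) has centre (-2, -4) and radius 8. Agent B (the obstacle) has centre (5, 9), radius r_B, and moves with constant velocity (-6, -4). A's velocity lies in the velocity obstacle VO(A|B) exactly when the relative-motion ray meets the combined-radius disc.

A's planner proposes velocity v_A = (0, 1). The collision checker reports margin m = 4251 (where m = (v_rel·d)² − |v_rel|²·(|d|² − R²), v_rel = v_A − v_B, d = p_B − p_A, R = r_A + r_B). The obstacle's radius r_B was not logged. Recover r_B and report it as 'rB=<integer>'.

m = 4251
d = (7, 13);  v_rel = (6, 5),  |v_rel|² = 61
v_rel×d = (6)·(13) − (5)·(7) = 43
since m = R²·61 − 43²:  R² = (1849 + 4251) / 61 = 100
R = √100 = 10  ⇒  r_B = 10 − 8 = 2

rB=2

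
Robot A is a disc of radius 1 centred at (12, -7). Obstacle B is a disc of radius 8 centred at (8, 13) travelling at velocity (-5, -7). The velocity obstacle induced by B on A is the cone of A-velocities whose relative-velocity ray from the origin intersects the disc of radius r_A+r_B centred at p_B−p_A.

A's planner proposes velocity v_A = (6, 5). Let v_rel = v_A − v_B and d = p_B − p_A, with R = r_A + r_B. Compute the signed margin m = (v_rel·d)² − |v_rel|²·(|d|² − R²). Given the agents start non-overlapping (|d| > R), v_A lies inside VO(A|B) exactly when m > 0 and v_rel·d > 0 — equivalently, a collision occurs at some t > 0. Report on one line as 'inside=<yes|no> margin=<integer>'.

d = (-4, 20),  |d|² = 416;  R = 1+8 = 9,  c = 416−9² = 335
v_rel = (11, 12),  |v_rel|² = 265;  v_rel·d = (11)·(-4) + (12)·(20) = 196
265·t² − 392·t + 335 = 0  ⇒  m = 196² − 265·335 = -50359
m = -50359 < 0,  v_rel·d = 196 > 0  ⇒  outside

inside=no margin=-50359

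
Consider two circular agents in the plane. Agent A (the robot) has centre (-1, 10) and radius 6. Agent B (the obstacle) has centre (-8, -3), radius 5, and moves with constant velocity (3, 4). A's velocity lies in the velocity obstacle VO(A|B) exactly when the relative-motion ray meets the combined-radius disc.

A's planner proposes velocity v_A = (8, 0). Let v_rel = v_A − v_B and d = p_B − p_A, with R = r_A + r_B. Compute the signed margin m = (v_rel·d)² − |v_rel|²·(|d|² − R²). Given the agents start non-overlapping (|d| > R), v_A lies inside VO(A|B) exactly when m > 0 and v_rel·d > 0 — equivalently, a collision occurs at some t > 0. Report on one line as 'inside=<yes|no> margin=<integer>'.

d = (-7, -13),  |d|² = 218;  R = 6+5 = 11,  c = 218−11² = 97
v_rel = (5, -4),  |v_rel|² = 41;  v_rel·d = (5)·(-7) + (-4)·(-13) = 17
41·t² − 34·t + 97 = 0  ⇒  m = 17² − 41·97 = -3688
m = -3688 < 0,  v_rel·d = 17 > 0  ⇒  outside

inside=no margin=-3688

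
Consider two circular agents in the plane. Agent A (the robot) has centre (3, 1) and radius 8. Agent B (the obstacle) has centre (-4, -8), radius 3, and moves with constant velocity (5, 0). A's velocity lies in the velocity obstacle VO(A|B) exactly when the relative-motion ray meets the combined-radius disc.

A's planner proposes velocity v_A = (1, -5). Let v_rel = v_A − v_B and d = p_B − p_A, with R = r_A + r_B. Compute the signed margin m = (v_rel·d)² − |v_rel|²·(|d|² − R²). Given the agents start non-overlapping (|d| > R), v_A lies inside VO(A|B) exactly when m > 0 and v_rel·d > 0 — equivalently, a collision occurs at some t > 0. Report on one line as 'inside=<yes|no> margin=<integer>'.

d = (-7, -9),  |d|² = 130;  R = 8+3 = 11,  c = 130−11² = 9
v_rel = (-4, -5),  |v_rel|² = 41;  v_rel·d = (-4)·(-7) + (-5)·(-9) = 73
41·t² − 146·t + 9 = 0  ⇒  m = 73² − 41·9 = 4960
m = 4960 > 0,  v_rel·d = 73 > 0  ⇒  inside

inside=yes margin=4960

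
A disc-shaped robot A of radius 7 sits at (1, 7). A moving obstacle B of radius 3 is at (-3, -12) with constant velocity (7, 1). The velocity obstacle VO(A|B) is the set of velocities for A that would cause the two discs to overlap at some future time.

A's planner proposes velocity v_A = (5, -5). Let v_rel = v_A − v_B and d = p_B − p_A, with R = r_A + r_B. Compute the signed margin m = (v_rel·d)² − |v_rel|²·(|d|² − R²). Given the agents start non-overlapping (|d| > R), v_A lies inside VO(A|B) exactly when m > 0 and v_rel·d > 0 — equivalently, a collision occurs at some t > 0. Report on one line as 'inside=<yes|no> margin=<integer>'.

d = (-4, -19),  |d|² = 377;  R = 7+3 = 10,  c = 377−10² = 277
v_rel = (-2, -6),  |v_rel|² = 40;  v_rel·d = (-2)·(-4) + (-6)·(-19) = 122
40·t² − 244·t + 277 = 0  ⇒  m = 122² − 40·277 = 3804
m = 3804 > 0,  v_rel·d = 122 > 0  ⇒  inside

inside=yes margin=3804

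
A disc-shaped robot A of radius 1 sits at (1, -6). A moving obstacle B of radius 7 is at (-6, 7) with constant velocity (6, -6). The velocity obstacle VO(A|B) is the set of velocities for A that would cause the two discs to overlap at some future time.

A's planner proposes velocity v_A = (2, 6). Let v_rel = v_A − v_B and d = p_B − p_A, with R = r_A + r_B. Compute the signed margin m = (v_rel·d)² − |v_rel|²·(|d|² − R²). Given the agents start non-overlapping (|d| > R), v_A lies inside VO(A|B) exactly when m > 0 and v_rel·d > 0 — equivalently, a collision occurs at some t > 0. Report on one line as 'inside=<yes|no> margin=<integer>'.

d = (-7, 13),  |d|² = 218;  R = 1+7 = 8,  c = 218−8² = 154
v_rel = (-4, 12),  |v_rel|² = 160;  v_rel·d = (-4)·(-7) + (12)·(13) = 184
160·t² − 368·t + 154 = 0  ⇒  m = 184² − 160·154 = 9216
m = 9216 > 0,  v_rel·d = 184 > 0  ⇒  inside

inside=yes margin=9216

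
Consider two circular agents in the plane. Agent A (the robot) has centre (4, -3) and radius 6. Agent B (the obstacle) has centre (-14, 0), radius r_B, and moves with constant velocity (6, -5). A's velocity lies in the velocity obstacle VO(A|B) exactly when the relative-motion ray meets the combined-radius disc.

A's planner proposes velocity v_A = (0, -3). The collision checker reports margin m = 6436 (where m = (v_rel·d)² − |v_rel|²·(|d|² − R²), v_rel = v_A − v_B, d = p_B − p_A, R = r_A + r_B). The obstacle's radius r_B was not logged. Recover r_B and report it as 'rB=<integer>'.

m = 6436
d = (-18, 3);  v_rel = (-6, 2),  |v_rel|² = 40
v_rel×d = (-6)·(3) − (2)·(-18) = 18
since m = R²·40 − 18²:  R² = (324 + 6436) / 40 = 169
R = √169 = 13  ⇒  r_B = 13 − 6 = 7

rB=7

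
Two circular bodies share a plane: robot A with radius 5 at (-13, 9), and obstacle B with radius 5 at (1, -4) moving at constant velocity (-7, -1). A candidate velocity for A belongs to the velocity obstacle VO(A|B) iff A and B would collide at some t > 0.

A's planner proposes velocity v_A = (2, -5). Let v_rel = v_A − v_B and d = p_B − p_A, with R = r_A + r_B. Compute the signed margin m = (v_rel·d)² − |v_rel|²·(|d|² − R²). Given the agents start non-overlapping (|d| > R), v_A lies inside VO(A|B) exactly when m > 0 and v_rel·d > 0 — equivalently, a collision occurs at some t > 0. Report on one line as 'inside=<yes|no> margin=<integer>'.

d = (14, -13),  |d|² = 365;  R = 5+5 = 10,  c = 365−10² = 265
v_rel = (9, -4),  |v_rel|² = 97;  v_rel·d = (9)·(14) + (-4)·(-13) = 178
97·t² − 356·t + 265 = 0  ⇒  m = 178² − 97·265 = 5979
m = 5979 > 0,  v_rel·d = 178 > 0  ⇒  inside

inside=yes margin=5979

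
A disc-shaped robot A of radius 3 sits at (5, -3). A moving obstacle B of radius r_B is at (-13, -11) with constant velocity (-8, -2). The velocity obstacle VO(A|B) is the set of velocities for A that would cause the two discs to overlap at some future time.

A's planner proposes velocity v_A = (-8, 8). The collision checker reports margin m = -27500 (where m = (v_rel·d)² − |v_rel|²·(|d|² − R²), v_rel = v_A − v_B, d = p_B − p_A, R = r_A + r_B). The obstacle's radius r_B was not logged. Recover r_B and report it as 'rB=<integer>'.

m = -27500
d = (-18, -8);  v_rel = (0, 10),  |v_rel|² = 100
v_rel×d = (0)·(-8) − (10)·(-18) = 180
since m = R²·100 − 180²:  R² = (32400 + -27500) / 100 = 49
R = √49 = 7  ⇒  r_B = 7 − 3 = 4

rB=4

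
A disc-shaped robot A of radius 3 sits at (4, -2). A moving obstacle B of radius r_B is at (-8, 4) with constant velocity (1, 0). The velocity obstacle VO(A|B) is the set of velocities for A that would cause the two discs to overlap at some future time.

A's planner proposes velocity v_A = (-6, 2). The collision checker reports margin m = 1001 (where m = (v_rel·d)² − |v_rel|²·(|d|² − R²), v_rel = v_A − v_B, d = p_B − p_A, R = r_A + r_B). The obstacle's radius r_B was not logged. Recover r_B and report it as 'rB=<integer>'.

m = 1001
d = (-12, 6);  v_rel = (-7, 2),  |v_rel|² = 53
v_rel×d = (-7)·(6) − (2)·(-12) = -18
since m = R²·53 − (-18)²:  R² = (324 + 1001) / 53 = 25
R = √25 = 5  ⇒  r_B = 5 − 3 = 2

rB=2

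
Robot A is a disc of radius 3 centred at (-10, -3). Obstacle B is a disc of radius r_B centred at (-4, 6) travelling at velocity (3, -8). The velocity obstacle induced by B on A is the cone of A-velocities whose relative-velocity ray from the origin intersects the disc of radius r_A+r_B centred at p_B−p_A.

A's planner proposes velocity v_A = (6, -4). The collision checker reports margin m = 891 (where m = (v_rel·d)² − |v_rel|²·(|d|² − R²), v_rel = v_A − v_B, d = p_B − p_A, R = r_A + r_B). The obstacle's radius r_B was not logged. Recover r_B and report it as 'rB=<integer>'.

m = 891
d = (6, 9);  v_rel = (3, 4),  |v_rel|² = 25
v_rel×d = (3)·(9) − (4)·(6) = 3
since m = R²·25 − 3²:  R² = (9 + 891) / 25 = 36
R = √36 = 6  ⇒  r_B = 6 − 3 = 3

rB=3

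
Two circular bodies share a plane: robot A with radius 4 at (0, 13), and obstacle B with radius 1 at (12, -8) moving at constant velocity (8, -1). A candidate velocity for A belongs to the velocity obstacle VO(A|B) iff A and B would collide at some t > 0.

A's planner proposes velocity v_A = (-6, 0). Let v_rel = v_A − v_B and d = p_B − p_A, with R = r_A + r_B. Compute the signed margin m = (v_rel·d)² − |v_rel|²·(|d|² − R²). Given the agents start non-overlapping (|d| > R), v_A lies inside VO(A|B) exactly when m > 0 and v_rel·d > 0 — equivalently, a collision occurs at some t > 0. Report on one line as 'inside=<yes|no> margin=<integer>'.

d = (12, -21),  |d|² = 585;  R = 4+1 = 5,  c = 585−5² = 560
v_rel = (-14, 1),  |v_rel|² = 197;  v_rel·d = (-14)·(12) + (1)·(-21) = -189
197·t² + 378·t + 560 = 0  ⇒  m = (-189)² − 197·560 = -74599
m = -74599 < 0,  v_rel·d = -189 < 0  ⇒  outside

inside=no margin=-74599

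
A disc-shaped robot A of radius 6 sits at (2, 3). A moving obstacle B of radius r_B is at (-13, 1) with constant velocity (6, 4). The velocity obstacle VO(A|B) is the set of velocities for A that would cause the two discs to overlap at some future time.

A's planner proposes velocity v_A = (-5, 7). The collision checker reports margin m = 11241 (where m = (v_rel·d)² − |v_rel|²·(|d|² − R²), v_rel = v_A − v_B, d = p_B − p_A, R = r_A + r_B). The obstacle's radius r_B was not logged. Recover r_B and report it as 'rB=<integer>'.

m = 11241
d = (-15, -2);  v_rel = (-11, 3),  |v_rel|² = 130
v_rel×d = (-11)·(-2) − (3)·(-15) = 67
since m = R²·130 − 67²:  R² = (4489 + 11241) / 130 = 121
R = √121 = 11  ⇒  r_B = 11 − 6 = 5

rB=5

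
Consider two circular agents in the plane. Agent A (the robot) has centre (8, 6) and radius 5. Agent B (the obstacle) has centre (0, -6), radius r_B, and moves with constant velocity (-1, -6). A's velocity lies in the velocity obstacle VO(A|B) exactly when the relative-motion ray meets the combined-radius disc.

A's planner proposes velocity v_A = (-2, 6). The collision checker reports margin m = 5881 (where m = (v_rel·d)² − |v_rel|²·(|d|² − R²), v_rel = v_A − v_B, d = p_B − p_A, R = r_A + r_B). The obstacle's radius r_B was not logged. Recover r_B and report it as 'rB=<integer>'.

m = 5881
d = (-8, -12);  v_rel = (-1, 12),  |v_rel|² = 145
v_rel×d = (-1)·(-12) − (12)·(-8) = 108
since m = R²·145 − 108²:  R² = (11664 + 5881) / 145 = 121
R = √121 = 11  ⇒  r_B = 11 − 5 = 6

rB=6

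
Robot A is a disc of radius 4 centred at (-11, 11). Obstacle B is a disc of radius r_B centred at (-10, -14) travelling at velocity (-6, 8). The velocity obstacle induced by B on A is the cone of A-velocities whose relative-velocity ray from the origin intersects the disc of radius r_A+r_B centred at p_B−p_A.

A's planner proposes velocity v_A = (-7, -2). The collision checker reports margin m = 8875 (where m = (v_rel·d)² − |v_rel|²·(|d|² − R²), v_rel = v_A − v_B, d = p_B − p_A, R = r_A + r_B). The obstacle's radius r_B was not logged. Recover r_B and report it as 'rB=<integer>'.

m = 8875
d = (1, -25);  v_rel = (-1, -10),  |v_rel|² = 101
v_rel×d = (-1)·(-25) − (-10)·(1) = 35
since m = R²·101 − 35²:  R² = (1225 + 8875) / 101 = 100
R = √100 = 10  ⇒  r_B = 10 − 4 = 6

rB=6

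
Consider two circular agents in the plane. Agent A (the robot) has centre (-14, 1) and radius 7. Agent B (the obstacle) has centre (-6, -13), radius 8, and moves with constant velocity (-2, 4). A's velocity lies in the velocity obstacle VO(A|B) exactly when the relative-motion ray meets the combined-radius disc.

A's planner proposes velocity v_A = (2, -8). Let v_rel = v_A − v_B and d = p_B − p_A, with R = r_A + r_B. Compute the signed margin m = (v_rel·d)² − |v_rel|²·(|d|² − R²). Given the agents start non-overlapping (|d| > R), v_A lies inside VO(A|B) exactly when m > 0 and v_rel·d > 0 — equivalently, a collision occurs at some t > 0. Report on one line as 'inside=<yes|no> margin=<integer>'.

d = (8, -14),  |d|² = 260;  R = 7+8 = 15,  c = 260−15² = 35
v_rel = (4, -12),  |v_rel|² = 160;  v_rel·d = (4)·(8) + (-12)·(-14) = 200
160·t² − 400·t + 35 = 0  ⇒  m = 200² − 160·35 = 34400
m = 34400 > 0,  v_rel·d = 200 > 0  ⇒  inside

inside=yes margin=34400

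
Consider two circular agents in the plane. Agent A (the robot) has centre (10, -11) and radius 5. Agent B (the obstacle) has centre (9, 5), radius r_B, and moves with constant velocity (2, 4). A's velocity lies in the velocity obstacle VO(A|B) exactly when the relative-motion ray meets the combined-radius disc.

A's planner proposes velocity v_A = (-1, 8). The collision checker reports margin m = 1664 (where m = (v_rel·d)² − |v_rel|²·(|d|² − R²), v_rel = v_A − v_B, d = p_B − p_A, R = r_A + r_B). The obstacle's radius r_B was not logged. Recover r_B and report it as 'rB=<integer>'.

m = 1664
d = (-1, 16);  v_rel = (-3, 4),  |v_rel|² = 25
v_rel×d = (-3)·(16) − (4)·(-1) = -44
since m = R²·25 − (-44)²:  R² = (1936 + 1664) / 25 = 144
R = √144 = 12  ⇒  r_B = 12 − 5 = 7

rB=7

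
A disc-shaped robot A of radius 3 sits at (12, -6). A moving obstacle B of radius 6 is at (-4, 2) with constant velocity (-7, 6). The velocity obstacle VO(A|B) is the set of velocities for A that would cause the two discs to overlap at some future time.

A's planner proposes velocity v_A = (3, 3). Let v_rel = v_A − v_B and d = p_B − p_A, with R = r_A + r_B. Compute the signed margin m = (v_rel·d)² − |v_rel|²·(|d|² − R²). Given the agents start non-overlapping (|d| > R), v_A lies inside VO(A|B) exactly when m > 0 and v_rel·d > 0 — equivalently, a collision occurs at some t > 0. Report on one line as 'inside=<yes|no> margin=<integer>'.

d = (-16, 8),  |d|² = 320;  R = 3+6 = 9,  c = 320−9² = 239
v_rel = (10, -3),  |v_rel|² = 109;  v_rel·d = (10)·(-16) + (-3)·(8) = -184
109·t² + 368·t + 239 = 0  ⇒  m = (-184)² − 109·239 = 7805
m = 7805 > 0,  v_rel·d = -184 < 0  ⇒  outside

inside=no margin=7805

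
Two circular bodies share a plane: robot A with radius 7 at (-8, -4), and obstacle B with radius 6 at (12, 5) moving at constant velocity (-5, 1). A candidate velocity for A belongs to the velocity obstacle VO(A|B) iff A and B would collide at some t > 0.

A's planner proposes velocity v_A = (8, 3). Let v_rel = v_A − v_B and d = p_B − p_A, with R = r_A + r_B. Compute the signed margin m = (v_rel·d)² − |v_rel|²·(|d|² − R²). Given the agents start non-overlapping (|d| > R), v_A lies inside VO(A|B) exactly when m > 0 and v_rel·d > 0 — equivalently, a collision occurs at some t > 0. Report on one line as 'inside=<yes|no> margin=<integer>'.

d = (20, 9),  |d|² = 481;  R = 7+6 = 13,  c = 481−13² = 312
v_rel = (13, 2),  |v_rel|² = 173;  v_rel·d = (13)·(20) + (2)·(9) = 278
173·t² − 556·t + 312 = 0  ⇒  m = 278² − 173·312 = 23308
m = 23308 > 0,  v_rel·d = 278 > 0  ⇒  inside

inside=yes margin=23308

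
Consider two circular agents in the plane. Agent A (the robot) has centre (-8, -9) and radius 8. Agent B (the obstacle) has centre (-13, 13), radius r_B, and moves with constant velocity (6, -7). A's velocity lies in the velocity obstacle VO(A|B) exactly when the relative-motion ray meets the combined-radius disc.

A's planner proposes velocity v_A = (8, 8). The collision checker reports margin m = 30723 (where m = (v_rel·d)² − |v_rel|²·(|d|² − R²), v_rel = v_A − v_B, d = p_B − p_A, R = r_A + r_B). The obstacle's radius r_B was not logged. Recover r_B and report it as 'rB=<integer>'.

m = 30723
d = (-5, 22);  v_rel = (2, 15),  |v_rel|² = 229
v_rel×d = (2)·(22) − (15)·(-5) = 119
since m = R²·229 − 119²:  R² = (14161 + 30723) / 229 = 196
R = √196 = 14  ⇒  r_B = 14 − 8 = 6

rB=6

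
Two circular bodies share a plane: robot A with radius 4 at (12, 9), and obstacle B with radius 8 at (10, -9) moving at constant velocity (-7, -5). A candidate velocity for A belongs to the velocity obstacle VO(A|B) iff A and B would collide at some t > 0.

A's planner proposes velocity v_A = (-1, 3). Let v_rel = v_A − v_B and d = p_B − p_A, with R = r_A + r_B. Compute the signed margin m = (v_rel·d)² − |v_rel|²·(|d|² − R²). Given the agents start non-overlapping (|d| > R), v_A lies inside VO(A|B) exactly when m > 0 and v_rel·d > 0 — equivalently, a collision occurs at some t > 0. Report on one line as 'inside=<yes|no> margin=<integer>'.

d = (-2, -18),  |d|² = 328;  R = 4+8 = 12,  c = 328−12² = 184
v_rel = (6, 8),  |v_rel|² = 100;  v_rel·d = (6)·(-2) + (8)·(-18) = -156
100·t² + 312·t + 184 = 0  ⇒  m = (-156)² − 100·184 = 5936
m = 5936 > 0,  v_rel·d = -156 < 0  ⇒  outside

inside=no margin=5936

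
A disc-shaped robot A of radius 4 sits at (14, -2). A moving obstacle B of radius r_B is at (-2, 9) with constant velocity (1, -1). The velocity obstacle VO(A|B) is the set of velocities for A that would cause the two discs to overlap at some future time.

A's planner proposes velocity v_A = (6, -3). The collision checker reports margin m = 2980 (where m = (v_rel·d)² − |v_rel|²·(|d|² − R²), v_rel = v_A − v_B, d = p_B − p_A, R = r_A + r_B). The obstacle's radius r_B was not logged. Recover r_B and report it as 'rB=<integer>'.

m = 2980
d = (-16, 11);  v_rel = (5, -2),  |v_rel|² = 29
v_rel×d = (5)·(11) − (-2)·(-16) = 23
since m = R²·29 − 23²:  R² = (529 + 2980) / 29 = 121
R = √121 = 11  ⇒  r_B = 11 − 4 = 7

rB=7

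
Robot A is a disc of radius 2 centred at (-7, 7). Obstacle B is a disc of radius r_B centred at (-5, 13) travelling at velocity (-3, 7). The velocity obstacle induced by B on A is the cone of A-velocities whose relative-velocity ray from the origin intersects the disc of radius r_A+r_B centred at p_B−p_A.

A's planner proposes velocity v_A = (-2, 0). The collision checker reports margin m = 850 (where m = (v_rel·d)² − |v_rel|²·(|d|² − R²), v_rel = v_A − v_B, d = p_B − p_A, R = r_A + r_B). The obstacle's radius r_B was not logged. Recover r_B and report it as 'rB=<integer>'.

m = 850
d = (2, 6);  v_rel = (1, -7),  |v_rel|² = 50
v_rel×d = (1)·(6) − (-7)·(2) = 20
since m = R²·50 − 20²:  R² = (400 + 850) / 50 = 25
R = √25 = 5  ⇒  r_B = 5 − 2 = 3

rB=3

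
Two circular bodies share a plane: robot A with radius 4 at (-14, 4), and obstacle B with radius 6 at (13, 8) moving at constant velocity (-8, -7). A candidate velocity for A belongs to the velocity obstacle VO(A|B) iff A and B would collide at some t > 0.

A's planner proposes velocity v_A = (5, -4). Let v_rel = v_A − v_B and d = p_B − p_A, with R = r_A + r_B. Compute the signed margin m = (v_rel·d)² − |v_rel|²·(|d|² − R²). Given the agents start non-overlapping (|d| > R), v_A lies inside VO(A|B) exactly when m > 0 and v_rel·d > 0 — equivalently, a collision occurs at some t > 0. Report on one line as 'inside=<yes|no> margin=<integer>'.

d = (27, 4),  |d|² = 745;  R = 4+6 = 10,  c = 745−10² = 645
v_rel = (13, 3),  |v_rel|² = 178;  v_rel·d = (13)·(27) + (3)·(4) = 363
178·t² − 726·t + 645 = 0  ⇒  m = 363² − 178·645 = 16959
m = 16959 > 0,  v_rel·d = 363 > 0  ⇒  inside

inside=yes margin=16959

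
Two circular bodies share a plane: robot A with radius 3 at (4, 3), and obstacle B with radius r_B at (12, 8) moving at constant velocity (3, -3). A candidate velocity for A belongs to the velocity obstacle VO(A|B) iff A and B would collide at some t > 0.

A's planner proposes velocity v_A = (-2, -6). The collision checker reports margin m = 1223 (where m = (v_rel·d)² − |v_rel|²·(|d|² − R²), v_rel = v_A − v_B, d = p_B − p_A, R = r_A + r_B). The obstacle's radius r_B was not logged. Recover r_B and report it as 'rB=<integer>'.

m = 1223
d = (8, 5);  v_rel = (-5, -3),  |v_rel|² = 34
v_rel×d = (-5)·(5) − (-3)·(8) = -1
since m = R²·34 − (-1)²:  R² = (1 + 1223) / 34 = 36
R = √36 = 6  ⇒  r_B = 6 − 3 = 3

rB=3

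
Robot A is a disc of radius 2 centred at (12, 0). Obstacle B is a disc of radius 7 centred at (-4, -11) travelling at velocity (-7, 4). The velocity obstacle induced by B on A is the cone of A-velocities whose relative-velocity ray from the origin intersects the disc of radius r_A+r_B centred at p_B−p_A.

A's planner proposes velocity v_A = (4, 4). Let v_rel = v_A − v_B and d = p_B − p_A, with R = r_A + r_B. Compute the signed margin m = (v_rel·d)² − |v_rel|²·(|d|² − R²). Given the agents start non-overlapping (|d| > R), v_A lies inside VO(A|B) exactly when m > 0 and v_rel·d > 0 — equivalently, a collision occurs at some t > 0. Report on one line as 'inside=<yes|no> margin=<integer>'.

d = (-16, -11),  |d|² = 377;  R = 2+7 = 9,  c = 377−9² = 296
v_rel = (11, 0),  |v_rel|² = 121;  v_rel·d = (11)·(-16) + (0)·(-11) = -176
121·t² + 352·t + 296 = 0  ⇒  m = (-176)² − 121·296 = -4840
m = -4840 < 0,  v_rel·d = -176 < 0  ⇒  outside

inside=no margin=-4840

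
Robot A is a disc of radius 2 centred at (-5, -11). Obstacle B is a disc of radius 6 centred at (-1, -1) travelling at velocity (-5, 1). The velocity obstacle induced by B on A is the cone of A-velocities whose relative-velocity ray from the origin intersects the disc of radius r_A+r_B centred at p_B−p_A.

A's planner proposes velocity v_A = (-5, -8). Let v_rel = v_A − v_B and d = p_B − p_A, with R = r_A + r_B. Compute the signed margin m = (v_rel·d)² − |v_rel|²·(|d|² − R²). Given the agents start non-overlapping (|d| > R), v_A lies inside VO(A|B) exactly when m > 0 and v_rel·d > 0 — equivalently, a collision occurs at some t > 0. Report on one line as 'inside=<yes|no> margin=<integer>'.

d = (4, 10),  |d|² = 116;  R = 2+6 = 8,  c = 116−8² = 52
v_rel = (0, -9),  |v_rel|² = 81;  v_rel·d = (0)·(4) + (-9)·(10) = -90
81·t² + 180·t + 52 = 0  ⇒  m = (-90)² − 81·52 = 3888
m = 3888 > 0,  v_rel·d = -90 < 0  ⇒  outside

inside=no margin=3888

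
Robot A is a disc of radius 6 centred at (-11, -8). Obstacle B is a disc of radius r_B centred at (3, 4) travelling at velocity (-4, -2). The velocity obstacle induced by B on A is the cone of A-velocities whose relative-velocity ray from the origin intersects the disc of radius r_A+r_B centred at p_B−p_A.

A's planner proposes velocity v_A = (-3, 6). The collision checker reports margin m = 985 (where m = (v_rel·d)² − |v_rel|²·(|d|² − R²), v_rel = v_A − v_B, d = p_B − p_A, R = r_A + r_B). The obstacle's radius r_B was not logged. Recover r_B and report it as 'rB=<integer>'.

m = 985
d = (14, 12);  v_rel = (1, 8),  |v_rel|² = 65
v_rel×d = (1)·(12) − (8)·(14) = -100
since m = R²·65 − (-100)²:  R² = (10000 + 985) / 65 = 169
R = √169 = 13  ⇒  r_B = 13 − 6 = 7

rB=7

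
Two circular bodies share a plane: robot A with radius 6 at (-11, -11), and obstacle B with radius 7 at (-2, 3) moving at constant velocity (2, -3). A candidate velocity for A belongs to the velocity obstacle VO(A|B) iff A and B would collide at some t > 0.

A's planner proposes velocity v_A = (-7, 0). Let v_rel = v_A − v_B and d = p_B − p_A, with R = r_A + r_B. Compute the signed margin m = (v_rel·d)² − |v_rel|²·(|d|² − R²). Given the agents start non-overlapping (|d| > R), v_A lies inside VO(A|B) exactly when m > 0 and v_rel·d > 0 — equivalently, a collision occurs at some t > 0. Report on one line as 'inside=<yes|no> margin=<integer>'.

d = (9, 14),  |d|² = 277;  R = 6+7 = 13,  c = 277−13² = 108
v_rel = (-9, 3),  |v_rel|² = 90;  v_rel·d = (-9)·(9) + (3)·(14) = -39
90·t² + 78·t + 108 = 0  ⇒  m = (-39)² − 90·108 = -8199
m = -8199 < 0,  v_rel·d = -39 < 0  ⇒  outside

inside=no margin=-8199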